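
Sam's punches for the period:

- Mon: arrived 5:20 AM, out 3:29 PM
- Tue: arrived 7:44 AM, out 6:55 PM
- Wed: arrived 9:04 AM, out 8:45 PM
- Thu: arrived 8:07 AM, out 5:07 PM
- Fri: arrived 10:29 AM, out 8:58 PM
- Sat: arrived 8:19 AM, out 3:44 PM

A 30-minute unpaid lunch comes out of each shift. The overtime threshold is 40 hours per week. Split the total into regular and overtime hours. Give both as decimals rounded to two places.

Mon: 5:20 AM–3:29 PM = 10 h 9 min; less 30 min break → 9 h 39 min
Tue: 7:44 AM–6:55 PM = 11 h 11 min; less 30 min break → 10 h 41 min
Wed: 9:04 AM–8:45 PM = 11 h 41 min; less 30 min break → 11 h 11 min
Thu: 8:07 AM–5:07 PM = 9 h 0 min; less 30 min break → 8 h 30 min
Fri: 10:29 AM–8:58 PM = 10 h 29 min; less 30 min break → 9 h 59 min
Sat: 8:19 AM–3:44 PM = 7 h 25 min; less 30 min break → 6 h 55 min
Total worked: 56 h 55 min = 56.92 h.
Threshold 40 h → overtime 16 h 55 min, regular 40 h 0 min.

Regular 40.00 hours, overtime 16.92 hours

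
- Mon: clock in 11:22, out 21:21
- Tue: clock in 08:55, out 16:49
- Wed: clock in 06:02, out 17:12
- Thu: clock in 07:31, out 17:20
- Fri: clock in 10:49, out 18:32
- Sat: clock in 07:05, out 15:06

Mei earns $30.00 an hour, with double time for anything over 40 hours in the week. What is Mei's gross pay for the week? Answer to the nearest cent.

$2076.00

Mon: 11:22–21:21 = 9 h 59 min
Tue: 08:55–16:49 = 7 h 54 min
Wed: 06:02–17:12 = 11 h 10 min
Thu: 07:31–17:20 = 9 h 49 min
Fri: 10:49–18:32 = 7 h 43 min
Sat: 07:05–15:06 = 8 h 1 min
Total worked: 54 h 36 min = 3276 min.
Regular 40 h 0 min = 2400 min at $30.00/h; overtime 14 h 36 min = 876 min at $60.00/h.
Pay = (2400 × $30.00 + 876 × $60.00) ÷ 60 = $2076.00.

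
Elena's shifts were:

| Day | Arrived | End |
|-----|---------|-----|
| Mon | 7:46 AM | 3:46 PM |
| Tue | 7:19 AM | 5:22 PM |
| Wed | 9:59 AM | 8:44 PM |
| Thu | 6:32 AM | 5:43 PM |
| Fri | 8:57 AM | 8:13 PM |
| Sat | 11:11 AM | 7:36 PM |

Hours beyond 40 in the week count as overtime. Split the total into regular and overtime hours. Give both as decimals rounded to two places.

Regular 40.00 hours, overtime 19.67 hours

Mon: 7:46 AM–3:46 PM = 8 h 0 min
Tue: 7:19 AM–5:22 PM = 10 h 3 min
Wed: 9:59 AM–8:44 PM = 10 h 45 min
Thu: 6:32 AM–5:43 PM = 11 h 11 min
Fri: 8:57 AM–8:13 PM = 11 h 16 min
Sat: 11:11 AM–7:36 PM = 8 h 25 min
Total worked: 59 h 40 min = 59.67 h.
Threshold 40 h → overtime 19 h 40 min, regular 40 h 0 min.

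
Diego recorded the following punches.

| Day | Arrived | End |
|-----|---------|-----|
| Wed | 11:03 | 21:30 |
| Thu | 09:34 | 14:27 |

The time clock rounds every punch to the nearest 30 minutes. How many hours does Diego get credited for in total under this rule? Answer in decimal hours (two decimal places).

Wed: in 11:03→11:00, out 21:30→21:30; 10 h 30 min
Thu: in 09:34→09:30, out 14:27→14:30; 5 h 0 min
Total credited: 15 h 30 min.

15.50 hours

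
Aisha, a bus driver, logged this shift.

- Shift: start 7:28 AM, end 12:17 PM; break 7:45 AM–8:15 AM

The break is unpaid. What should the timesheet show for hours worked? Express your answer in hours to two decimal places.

4.32 hours

Shift: 7:28 AM–12:17 PM = 4 h 49 min; less 30 min break → 4 h 19 min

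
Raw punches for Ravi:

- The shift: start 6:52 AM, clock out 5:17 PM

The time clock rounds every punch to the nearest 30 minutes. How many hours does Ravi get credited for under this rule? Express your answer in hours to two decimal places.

10.50 hours

The shift: in 6:52 AM→7:00 AM, out 5:17 PM→5:30 PM; 10 h 30 min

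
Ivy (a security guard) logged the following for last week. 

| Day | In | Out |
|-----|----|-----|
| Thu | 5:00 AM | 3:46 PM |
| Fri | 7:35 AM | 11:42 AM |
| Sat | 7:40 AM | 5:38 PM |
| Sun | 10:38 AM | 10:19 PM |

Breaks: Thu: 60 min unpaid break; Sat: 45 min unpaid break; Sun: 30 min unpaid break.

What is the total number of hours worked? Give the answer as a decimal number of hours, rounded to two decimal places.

Thu: 5:00 AM–3:46 PM = 10 h 46 min; less 60 min break → 9 h 46 min
Fri: 7:35 AM–11:42 AM = 4 h 7 min
Sat: 7:40 AM–5:38 PM = 9 h 58 min; less 45 min break → 9 h 13 min
Sun: 10:38 AM–10:19 PM = 11 h 41 min; less 30 min break → 11 h 11 min
Total: 9 h 46 min + 4 h 7 min + 9 h 13 min + 11 h 11 min = 34 h 17 min.

34.28 hours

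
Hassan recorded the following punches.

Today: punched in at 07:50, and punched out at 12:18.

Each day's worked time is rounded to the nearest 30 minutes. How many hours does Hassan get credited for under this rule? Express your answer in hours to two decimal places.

Today: 07:50–12:18 = 4 h 28 min → rounds to 4 h 30 min

4.50 hours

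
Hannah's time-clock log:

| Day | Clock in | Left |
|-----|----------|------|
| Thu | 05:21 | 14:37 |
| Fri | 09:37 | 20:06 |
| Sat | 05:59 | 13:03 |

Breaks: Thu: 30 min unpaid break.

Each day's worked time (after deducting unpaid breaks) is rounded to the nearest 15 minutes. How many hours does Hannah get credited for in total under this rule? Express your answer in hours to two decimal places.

26.25 hours

Thu: 05:21–14:37 = 9 h 16 min − 30 min = 8 h 46 min → rounds to 8 h 45 min
Fri: 09:37–20:06 = 10 h 29 min → rounds to 10 h 30 min
Sat: 05:59–13:03 = 7 h 4 min → rounds to 7 h 0 min
Total credited: 26 h 15 min.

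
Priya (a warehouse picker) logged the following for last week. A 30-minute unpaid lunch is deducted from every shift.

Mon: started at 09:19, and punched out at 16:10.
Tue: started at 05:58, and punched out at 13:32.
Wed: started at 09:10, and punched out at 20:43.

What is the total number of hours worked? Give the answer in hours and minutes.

24 h 28 min

Mon: 09:19–16:10 = 6 h 51 min; less 30 min break → 6 h 21 min
Tue: 05:58–13:32 = 7 h 34 min; less 30 min break → 7 h 4 min
Wed: 09:10–20:43 = 11 h 33 min; less 30 min break → 11 h 3 min
Total: 6 h 21 min + 7 h 4 min + 11 h 3 min = 24 h 28 min.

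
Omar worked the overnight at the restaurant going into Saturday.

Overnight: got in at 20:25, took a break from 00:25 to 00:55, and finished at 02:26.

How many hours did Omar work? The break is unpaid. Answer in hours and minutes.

5 h 31 min

Overnight: 20:25 → midnight = 3 h 35 min; midnight → 02:26 = 2 h 26 min; span 6 h 1 min; less 30 min break → 5 h 31 min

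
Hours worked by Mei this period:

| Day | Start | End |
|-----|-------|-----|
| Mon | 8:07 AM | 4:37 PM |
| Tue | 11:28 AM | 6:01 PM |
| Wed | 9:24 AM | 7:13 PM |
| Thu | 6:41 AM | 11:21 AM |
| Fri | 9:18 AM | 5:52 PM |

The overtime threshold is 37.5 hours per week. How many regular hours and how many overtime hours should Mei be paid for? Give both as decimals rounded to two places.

Regular 37.50 hours, overtime 0.60 hours

Mon: 8:07 AM–4:37 PM = 8 h 30 min
Tue: 11:28 AM–6:01 PM = 6 h 33 min
Wed: 9:24 AM–7:13 PM = 9 h 49 min
Thu: 6:41 AM–11:21 AM = 4 h 40 min
Fri: 9:18 AM–5:52 PM = 8 h 34 min
Total worked: 38 h 6 min = 38.10 h.
Threshold 37.5 h → overtime 0 h 36 min, regular 37 h 30 min.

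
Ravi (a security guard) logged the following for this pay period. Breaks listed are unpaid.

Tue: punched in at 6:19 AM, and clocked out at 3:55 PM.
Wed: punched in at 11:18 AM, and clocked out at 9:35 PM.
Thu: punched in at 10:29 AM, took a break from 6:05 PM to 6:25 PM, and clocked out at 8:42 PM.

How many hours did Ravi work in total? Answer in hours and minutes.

29 h 46 min

Tue: 6:19 AM–3:55 PM = 9 h 36 min
Wed: 11:18 AM–9:35 PM = 10 h 17 min
Thu: 10:29 AM–8:42 PM = 10 h 13 min; less 20 min break → 9 h 53 min
Total: 9 h 36 min + 10 h 17 min + 9 h 53 min = 29 h 46 min.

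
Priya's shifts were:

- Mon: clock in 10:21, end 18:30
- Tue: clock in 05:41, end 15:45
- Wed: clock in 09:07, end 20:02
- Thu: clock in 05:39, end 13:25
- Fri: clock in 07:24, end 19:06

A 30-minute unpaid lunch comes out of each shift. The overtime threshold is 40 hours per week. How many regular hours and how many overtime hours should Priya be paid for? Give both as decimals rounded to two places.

Mon: 10:21–18:30 = 8 h 9 min; less 30 min break → 7 h 39 min
Tue: 05:41–15:45 = 10 h 4 min; less 30 min break → 9 h 34 min
Wed: 09:07–20:02 = 10 h 55 min; less 30 min break → 10 h 25 min
Thu: 05:39–13:25 = 7 h 46 min; less 30 min break → 7 h 16 min
Fri: 07:24–19:06 = 11 h 42 min; less 30 min break → 11 h 12 min
Total worked: 46 h 6 min = 46.10 h.
Threshold 40 h → overtime 6 h 6 min, regular 40 h 0 min.

Regular 40.00 hours, overtime 6.10 hours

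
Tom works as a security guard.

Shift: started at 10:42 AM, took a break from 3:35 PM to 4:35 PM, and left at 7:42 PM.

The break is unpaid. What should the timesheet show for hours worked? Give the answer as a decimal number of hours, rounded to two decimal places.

8.00 hours

Shift: 10:42 AM–7:42 PM = 9 h 0 min; less 60 min break → 8 h 0 min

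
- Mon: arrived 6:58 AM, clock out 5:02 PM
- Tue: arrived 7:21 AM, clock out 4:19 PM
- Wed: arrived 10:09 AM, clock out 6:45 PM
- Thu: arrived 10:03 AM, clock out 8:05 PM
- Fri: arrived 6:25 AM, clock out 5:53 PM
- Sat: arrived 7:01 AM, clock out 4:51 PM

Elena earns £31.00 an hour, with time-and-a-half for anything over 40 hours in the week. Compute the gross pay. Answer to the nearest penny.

£2121.95

Mon: 6:58 AM–5:02 PM = 10 h 4 min
Tue: 7:21 AM–4:19 PM = 8 h 58 min
Wed: 10:09 AM–6:45 PM = 8 h 36 min
Thu: 10:03 AM–8:05 PM = 10 h 2 min
Fri: 6:25 AM–5:53 PM = 11 h 28 min
Sat: 7:01 AM–4:51 PM = 9 h 50 min
Total worked: 58 h 58 min = 3538 min.
Regular 40 h 0 min = 2400 min at £31.00/h; overtime 18 h 58 min = 1138 min at £46.50/h.
Pay = (2400 × £31.00 + 1138 × £46.50) ÷ 60 = £2121.95.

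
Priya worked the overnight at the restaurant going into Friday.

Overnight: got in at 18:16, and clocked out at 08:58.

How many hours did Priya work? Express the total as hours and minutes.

14 h 42 min

Overnight: 18:16 → midnight = 5 h 44 min; midnight → 08:58 = 8 h 58 min; span 14 h 42 min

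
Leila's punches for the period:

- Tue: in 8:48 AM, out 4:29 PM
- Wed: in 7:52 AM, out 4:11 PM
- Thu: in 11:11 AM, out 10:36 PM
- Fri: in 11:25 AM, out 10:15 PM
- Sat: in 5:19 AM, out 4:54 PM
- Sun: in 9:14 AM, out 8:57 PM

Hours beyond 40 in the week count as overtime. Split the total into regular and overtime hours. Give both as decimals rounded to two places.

Tue: 8:48 AM–4:29 PM = 7 h 41 min
Wed: 7:52 AM–4:11 PM = 8 h 19 min
Thu: 11:11 AM–10:36 PM = 11 h 25 min
Fri: 11:25 AM–10:15 PM = 10 h 50 min
Sat: 5:19 AM–4:54 PM = 11 h 35 min
Sun: 9:14 AM–8:57 PM = 11 h 43 min
Total worked: 61 h 33 min = 61.55 h.
Threshold 40 h → overtime 21 h 33 min, regular 40 h 0 min.

Regular 40.00 hours, overtime 21.55 hours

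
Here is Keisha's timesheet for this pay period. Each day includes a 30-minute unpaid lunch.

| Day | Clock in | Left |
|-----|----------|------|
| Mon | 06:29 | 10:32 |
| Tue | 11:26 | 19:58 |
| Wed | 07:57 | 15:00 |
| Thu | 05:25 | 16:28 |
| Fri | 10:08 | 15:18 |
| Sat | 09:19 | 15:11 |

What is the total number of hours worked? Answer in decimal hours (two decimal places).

Mon: 06:29–10:32 = 4 h 3 min; less 30 min break → 3 h 33 min
Tue: 11:26–19:58 = 8 h 32 min; less 30 min break → 8 h 2 min
Wed: 07:57–15:00 = 7 h 3 min; less 30 min break → 6 h 33 min
Thu: 05:25–16:28 = 11 h 3 min; less 30 min break → 10 h 33 min
Fri: 10:08–15:18 = 5 h 10 min; less 30 min break → 4 h 40 min
Sat: 09:19–15:11 = 5 h 52 min; less 30 min break → 5 h 22 min
Total: 3 h 33 min + 8 h 2 min + 6 h 33 min + 10 h 33 min + 4 h 40 min + 5 h 22 min = 38 h 43 min.

38.72 hours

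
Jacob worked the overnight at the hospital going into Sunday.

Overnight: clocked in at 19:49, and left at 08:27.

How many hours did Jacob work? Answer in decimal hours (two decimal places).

12.63 hours

Overnight: 19:49 → midnight = 4 h 11 min; midnight → 08:27 = 8 h 27 min; span 12 h 38 min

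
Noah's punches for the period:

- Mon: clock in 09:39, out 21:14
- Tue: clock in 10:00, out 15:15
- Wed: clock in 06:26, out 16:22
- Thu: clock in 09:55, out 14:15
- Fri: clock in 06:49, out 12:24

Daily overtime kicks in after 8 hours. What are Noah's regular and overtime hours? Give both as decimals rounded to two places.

Regular 31.17 hours, overtime 5.52 hours

Mon: 09:39–21:14 = 11 h 35 min
Tue: 10:00–15:15 = 5 h 15 min
Wed: 06:26–16:22 = 9 h 56 min
Thu: 09:55–14:15 = 4 h 20 min
Fri: 06:49–12:24 = 5 h 35 min
Mon reg 8 h 0 min / OT 3 h 35 min; Tue reg 5 h 15 min / OT 0 h 0 min; Wed reg 8 h 0 min / OT 1 h 56 min; Thu reg 4 h 20 min / OT 0 h 0 min; Fri reg 5 h 35 min / OT 0 h 0 min.
Totals: regular 31 h 10 min, overtime 5 h 31 min.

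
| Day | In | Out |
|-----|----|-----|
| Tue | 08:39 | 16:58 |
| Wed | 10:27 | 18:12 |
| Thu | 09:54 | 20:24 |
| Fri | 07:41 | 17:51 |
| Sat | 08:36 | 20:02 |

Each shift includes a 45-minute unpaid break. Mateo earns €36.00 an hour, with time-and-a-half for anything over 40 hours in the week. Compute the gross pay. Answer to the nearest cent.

€1678.50

Tue: 08:39–16:58 = 8 h 19 min; less 45 min break → 7 h 34 min
Wed: 10:27–18:12 = 7 h 45 min; less 45 min break → 7 h 0 min
Thu: 09:54–20:24 = 10 h 30 min; less 45 min break → 9 h 45 min
Fri: 07:41–17:51 = 10 h 10 min; less 45 min break → 9 h 25 min
Sat: 08:36–20:02 = 11 h 26 min; less 45 min break → 10 h 41 min
Total worked: 44 h 25 min = 2665 min.
Regular 40 h 0 min = 2400 min at €36.00/h; overtime 4 h 25 min = 265 min at €54.00/h.
Pay = (2400 × €36.00 + 265 × €54.00) ÷ 60 = €1678.50.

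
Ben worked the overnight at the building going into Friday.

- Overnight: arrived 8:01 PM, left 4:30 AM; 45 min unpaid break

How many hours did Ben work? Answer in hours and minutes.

7 h 44 min

Overnight: 8:01 PM → midnight = 3 h 59 min; midnight → 4:30 AM = 4 h 30 min; span 8 h 29 min; less 45 min break → 7 h 44 min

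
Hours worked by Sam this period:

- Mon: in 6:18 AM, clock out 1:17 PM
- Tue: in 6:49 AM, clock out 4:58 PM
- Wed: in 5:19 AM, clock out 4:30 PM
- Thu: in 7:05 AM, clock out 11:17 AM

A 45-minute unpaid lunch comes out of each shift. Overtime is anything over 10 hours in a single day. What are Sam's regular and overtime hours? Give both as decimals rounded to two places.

Mon: 6:18 AM–1:17 PM = 6 h 59 min; less 45 min break → 6 h 14 min
Tue: 6:49 AM–4:58 PM = 10 h 9 min; less 45 min break → 9 h 24 min
Wed: 5:19 AM–4:30 PM = 11 h 11 min; less 45 min break → 10 h 26 min
Thu: 7:05 AM–11:17 AM = 4 h 12 min; less 45 min break → 3 h 27 min
Mon reg 6 h 14 min / OT 0 h 0 min; Tue reg 9 h 24 min / OT 0 h 0 min; Wed reg 10 h 0 min / OT 0 h 26 min; Thu reg 3 h 27 min / OT 0 h 0 min.
Totals: regular 29 h 5 min, overtime 0 h 26 min.

Regular 29.08 hours, overtime 0.43 hours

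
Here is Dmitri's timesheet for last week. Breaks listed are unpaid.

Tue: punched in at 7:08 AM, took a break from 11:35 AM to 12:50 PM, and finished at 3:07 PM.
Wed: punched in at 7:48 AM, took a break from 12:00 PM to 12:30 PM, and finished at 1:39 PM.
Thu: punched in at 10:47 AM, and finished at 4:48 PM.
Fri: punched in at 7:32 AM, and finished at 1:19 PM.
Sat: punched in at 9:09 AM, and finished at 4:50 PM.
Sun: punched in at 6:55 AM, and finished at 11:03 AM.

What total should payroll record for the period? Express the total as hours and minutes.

Tue: 7:08 AM–3:07 PM = 7 h 59 min; less 75 min break → 6 h 44 min
Wed: 7:48 AM–1:39 PM = 5 h 51 min; less 30 min break → 5 h 21 min
Thu: 10:47 AM–4:48 PM = 6 h 1 min
Fri: 7:32 AM–1:19 PM = 5 h 47 min
Sat: 9:09 AM–4:50 PM = 7 h 41 min
Sun: 6:55 AM–11:03 AM = 4 h 8 min
Total: 6 h 44 min + 5 h 21 min + 6 h 1 min + 5 h 47 min + 7 h 41 min + 4 h 8 min = 35 h 42 min.

35 h 42 min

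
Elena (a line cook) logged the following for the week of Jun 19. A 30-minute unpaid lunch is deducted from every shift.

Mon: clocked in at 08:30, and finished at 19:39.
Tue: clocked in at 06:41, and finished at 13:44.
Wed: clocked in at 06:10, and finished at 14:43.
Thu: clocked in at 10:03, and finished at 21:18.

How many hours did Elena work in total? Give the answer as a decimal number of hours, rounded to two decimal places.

36.00 hours

Mon: 08:30–19:39 = 11 h 9 min; less 30 min break → 10 h 39 min
Tue: 06:41–13:44 = 7 h 3 min; less 30 min break → 6 h 33 min
Wed: 06:10–14:43 = 8 h 33 min; less 30 min break → 8 h 3 min
Thu: 10:03–21:18 = 11 h 15 min; less 30 min break → 10 h 45 min
Total: 10 h 39 min + 6 h 33 min + 8 h 3 min + 10 h 45 min = 36 h 0 min.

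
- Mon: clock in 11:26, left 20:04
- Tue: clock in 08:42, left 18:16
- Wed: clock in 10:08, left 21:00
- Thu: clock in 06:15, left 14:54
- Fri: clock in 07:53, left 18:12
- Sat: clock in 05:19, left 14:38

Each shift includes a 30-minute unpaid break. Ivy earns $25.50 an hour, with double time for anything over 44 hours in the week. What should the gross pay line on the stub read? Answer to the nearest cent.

$1649.85

Mon: 11:26–20:04 = 8 h 38 min; less 30 min break → 8 h 8 min
Tue: 08:42–18:16 = 9 h 34 min; less 30 min break → 9 h 4 min
Wed: 10:08–21:00 = 10 h 52 min; less 30 min break → 10 h 22 min
Thu: 06:15–14:54 = 8 h 39 min; less 30 min break → 8 h 9 min
Fri: 07:53–18:12 = 10 h 19 min; less 30 min break → 9 h 49 min
Sat: 05:19–14:38 = 9 h 19 min; less 30 min break → 8 h 49 min
Total worked: 54 h 21 min = 3261 min.
Regular 44 h 0 min = 2640 min at $25.50/h; overtime 10 h 21 min = 621 min at $51.00/h.
Pay = (2640 × $25.50 + 621 × $51.00) ÷ 60 = $1649.85.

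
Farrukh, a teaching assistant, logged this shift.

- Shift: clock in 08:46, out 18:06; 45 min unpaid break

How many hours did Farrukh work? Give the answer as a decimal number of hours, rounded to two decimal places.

8.58 hours

Shift: 08:46–18:06 = 9 h 20 min; less 45 min break → 8 h 35 min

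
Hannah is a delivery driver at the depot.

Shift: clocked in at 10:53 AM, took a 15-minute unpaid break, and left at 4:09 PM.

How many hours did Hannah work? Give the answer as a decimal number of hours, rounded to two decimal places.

5.02 hours

Shift: 10:53 AM–4:09 PM = 5 h 16 min; less 15 min break → 5 h 1 min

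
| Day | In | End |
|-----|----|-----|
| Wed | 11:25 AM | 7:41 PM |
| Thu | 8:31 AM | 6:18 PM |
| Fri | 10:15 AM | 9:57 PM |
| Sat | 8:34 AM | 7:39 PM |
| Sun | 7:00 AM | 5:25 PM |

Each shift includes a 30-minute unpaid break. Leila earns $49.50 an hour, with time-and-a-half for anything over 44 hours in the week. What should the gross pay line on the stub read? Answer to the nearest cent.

$2530.69

Wed: 11:25 AM–7:41 PM = 8 h 16 min; less 30 min break → 7 h 46 min
Thu: 8:31 AM–6:18 PM = 9 h 47 min; less 30 min break → 9 h 17 min
Fri: 10:15 AM–9:57 PM = 11 h 42 min; less 30 min break → 11 h 12 min
Sat: 8:34 AM–7:39 PM = 11 h 5 min; less 30 min break → 10 h 35 min
Sun: 7:00 AM–5:25 PM = 10 h 25 min; less 30 min break → 9 h 55 min
Total worked: 48 h 45 min = 2925 min.
Regular 44 h 0 min = 2640 min at $49.50/h; overtime 4 h 45 min = 285 min at $74.25/h.
Pay = (2640 × $49.50 + 285 × $74.25) ÷ 60 = $2530.69.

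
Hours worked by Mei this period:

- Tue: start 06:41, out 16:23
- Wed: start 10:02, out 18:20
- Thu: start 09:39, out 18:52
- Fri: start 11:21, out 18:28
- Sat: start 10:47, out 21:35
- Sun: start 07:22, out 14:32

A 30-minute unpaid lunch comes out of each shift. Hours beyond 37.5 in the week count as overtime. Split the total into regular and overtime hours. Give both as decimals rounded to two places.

Tue: 06:41–16:23 = 9 h 42 min; less 30 min break → 9 h 12 min
Wed: 10:02–18:20 = 8 h 18 min; less 30 min break → 7 h 48 min
Thu: 09:39–18:52 = 9 h 13 min; less 30 min break → 8 h 43 min
Fri: 11:21–18:28 = 7 h 7 min; less 30 min break → 6 h 37 min
Sat: 10:47–21:35 = 10 h 48 min; less 30 min break → 10 h 18 min
Sun: 07:22–14:32 = 7 h 10 min; less 30 min break → 6 h 40 min
Total worked: 49 h 18 min = 49.30 h.
Threshold 37.5 h → overtime 11 h 48 min, regular 37 h 30 min.

Regular 37.50 hours, overtime 11.80 hours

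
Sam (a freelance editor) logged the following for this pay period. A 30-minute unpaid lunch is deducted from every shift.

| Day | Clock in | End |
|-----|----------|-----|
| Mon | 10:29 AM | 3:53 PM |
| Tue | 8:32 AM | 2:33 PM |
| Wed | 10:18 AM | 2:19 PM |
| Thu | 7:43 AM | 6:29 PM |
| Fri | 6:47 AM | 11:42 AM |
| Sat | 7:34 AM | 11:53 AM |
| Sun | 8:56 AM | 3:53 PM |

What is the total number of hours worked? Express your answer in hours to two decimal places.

Mon: 10:29 AM–3:53 PM = 5 h 24 min; less 30 min break → 4 h 54 min
Tue: 8:32 AM–2:33 PM = 6 h 1 min; less 30 min break → 5 h 31 min
Wed: 10:18 AM–2:19 PM = 4 h 1 min; less 30 min break → 3 h 31 min
Thu: 7:43 AM–6:29 PM = 10 h 46 min; less 30 min break → 10 h 16 min
Fri: 6:47 AM–11:42 AM = 4 h 55 min; less 30 min break → 4 h 25 min
Sat: 7:34 AM–11:53 AM = 4 h 19 min; less 30 min break → 3 h 49 min
Sun: 8:56 AM–3:53 PM = 6 h 57 min; less 30 min break → 6 h 27 min
Total: 4 h 54 min + 5 h 31 min + 3 h 31 min + 10 h 16 min + 4 h 25 min + 3 h 49 min + 6 h 27 min = 38 h 53 min.

38.88 hours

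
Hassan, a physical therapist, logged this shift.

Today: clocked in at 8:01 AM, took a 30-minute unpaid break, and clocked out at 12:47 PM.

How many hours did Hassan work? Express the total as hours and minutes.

Today: 8:01 AM–12:47 PM = 4 h 46 min; less 30 min break → 4 h 16 min

4 h 16 min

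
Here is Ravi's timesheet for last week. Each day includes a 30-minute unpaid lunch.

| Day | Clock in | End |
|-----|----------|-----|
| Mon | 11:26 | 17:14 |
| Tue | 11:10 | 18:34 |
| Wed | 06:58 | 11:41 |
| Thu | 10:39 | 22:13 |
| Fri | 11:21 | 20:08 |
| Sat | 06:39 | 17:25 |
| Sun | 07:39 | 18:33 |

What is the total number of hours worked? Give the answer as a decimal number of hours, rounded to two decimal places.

Mon: 11:26–17:14 = 5 h 48 min; less 30 min break → 5 h 18 min
Tue: 11:10–18:34 = 7 h 24 min; less 30 min break → 6 h 54 min
Wed: 06:58–11:41 = 4 h 43 min; less 30 min break → 4 h 13 min
Thu: 10:39–22:13 = 11 h 34 min; less 30 min break → 11 h 4 min
Fri: 11:21–20:08 = 8 h 47 min; less 30 min break → 8 h 17 min
Sat: 06:39–17:25 = 10 h 46 min; less 30 min break → 10 h 16 min
Sun: 07:39–18:33 = 10 h 54 min; less 30 min break → 10 h 24 min
Total: 5 h 18 min + 6 h 54 min + 4 h 13 min + 11 h 4 min + 8 h 17 min + 10 h 16 min + 10 h 24 min = 56 h 26 min.

56.43 hours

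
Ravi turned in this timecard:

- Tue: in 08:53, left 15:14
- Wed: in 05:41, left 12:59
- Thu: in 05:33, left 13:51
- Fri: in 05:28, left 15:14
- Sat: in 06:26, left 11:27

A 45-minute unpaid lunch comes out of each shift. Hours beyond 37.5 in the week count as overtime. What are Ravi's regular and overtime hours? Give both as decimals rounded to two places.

Tue: 08:53–15:14 = 6 h 21 min; less 45 min break → 5 h 36 min
Wed: 05:41–12:59 = 7 h 18 min; less 45 min break → 6 h 33 min
Thu: 05:33–13:51 = 8 h 18 min; less 45 min break → 7 h 33 min
Fri: 05:28–15:14 = 9 h 46 min; less 45 min break → 9 h 1 min
Sat: 06:26–11:27 = 5 h 1 min; less 45 min break → 4 h 16 min
Total worked: 32 h 59 min = 32.98 h.
Threshold 37.5 h → overtime 0 h 0 min, regular 32 h 59 min.

Regular 32.98 hours, overtime 0.00 hours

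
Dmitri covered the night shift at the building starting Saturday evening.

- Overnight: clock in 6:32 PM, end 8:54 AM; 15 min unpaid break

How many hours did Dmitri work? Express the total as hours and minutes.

Overnight: 6:32 PM → midnight = 5 h 28 min; midnight → 8:54 AM = 8 h 54 min; span 14 h 22 min; less 15 min break → 14 h 7 min

14 h 7 min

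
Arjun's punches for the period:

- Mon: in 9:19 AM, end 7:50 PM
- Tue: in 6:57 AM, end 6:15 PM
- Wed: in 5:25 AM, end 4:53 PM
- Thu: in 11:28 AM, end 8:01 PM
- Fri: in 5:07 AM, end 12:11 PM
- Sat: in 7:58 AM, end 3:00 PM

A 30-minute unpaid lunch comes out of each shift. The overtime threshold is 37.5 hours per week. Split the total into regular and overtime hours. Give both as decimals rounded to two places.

Mon: 9:19 AM–7:50 PM = 10 h 31 min; less 30 min break → 10 h 1 min
Tue: 6:57 AM–6:15 PM = 11 h 18 min; less 30 min break → 10 h 48 min
Wed: 5:25 AM–4:53 PM = 11 h 28 min; less 30 min break → 10 h 58 min
Thu: 11:28 AM–8:01 PM = 8 h 33 min; less 30 min break → 8 h 3 min
Fri: 5:07 AM–12:11 PM = 7 h 4 min; less 30 min break → 6 h 34 min
Sat: 7:58 AM–3:00 PM = 7 h 2 min; less 30 min break → 6 h 32 min
Total worked: 52 h 56 min = 52.93 h.
Threshold 37.5 h → overtime 15 h 26 min, regular 37 h 30 min.

Regular 37.50 hours, overtime 15.43 hours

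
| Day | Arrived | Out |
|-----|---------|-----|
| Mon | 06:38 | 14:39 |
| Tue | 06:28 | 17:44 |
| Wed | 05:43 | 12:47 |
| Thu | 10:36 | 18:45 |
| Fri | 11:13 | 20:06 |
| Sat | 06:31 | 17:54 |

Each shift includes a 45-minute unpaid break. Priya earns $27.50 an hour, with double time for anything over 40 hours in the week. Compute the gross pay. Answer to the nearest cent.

$1664.67

Mon: 06:38–14:39 = 8 h 1 min; less 45 min break → 7 h 16 min
Tue: 06:28–17:44 = 11 h 16 min; less 45 min break → 10 h 31 min
Wed: 05:43–12:47 = 7 h 4 min; less 45 min break → 6 h 19 min
Thu: 10:36–18:45 = 8 h 9 min; less 45 min break → 7 h 24 min
Fri: 11:13–20:06 = 8 h 53 min; less 45 min break → 8 h 8 min
Sat: 06:31–17:54 = 11 h 23 min; less 45 min break → 10 h 38 min
Total worked: 50 h 16 min = 3016 min.
Regular 40 h 0 min = 2400 min at $27.50/h; overtime 10 h 16 min = 616 min at $55.00/h.
Pay = (2400 × $27.50 + 616 × $55.00) ÷ 60 = $1664.67.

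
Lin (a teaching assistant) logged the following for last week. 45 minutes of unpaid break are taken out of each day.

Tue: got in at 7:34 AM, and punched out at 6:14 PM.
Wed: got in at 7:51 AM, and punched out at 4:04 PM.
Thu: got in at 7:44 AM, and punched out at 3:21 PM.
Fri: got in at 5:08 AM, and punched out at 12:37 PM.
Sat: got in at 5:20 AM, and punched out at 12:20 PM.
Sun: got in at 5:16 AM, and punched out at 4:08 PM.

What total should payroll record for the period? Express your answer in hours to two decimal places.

Tue: 7:34 AM–6:14 PM = 10 h 40 min; less 45 min break → 9 h 55 min
Wed: 7:51 AM–4:04 PM = 8 h 13 min; less 45 min break → 7 h 28 min
Thu: 7:44 AM–3:21 PM = 7 h 37 min; less 45 min break → 6 h 52 min
Fri: 5:08 AM–12:37 PM = 7 h 29 min; less 45 min break → 6 h 44 min
Sat: 5:20 AM–12:20 PM = 7 h 0 min; less 45 min break → 6 h 15 min
Sun: 5:16 AM–4:08 PM = 10 h 52 min; less 45 min break → 10 h 7 min
Total: 9 h 55 min + 7 h 28 min + 6 h 52 min + 6 h 44 min + 6 h 15 min + 10 h 7 min = 47 h 21 min.

47.35 hours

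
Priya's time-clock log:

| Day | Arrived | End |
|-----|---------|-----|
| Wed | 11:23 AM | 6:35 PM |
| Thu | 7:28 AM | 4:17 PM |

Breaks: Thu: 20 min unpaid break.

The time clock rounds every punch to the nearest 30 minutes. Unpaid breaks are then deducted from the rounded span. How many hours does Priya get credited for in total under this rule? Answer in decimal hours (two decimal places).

Wed: in 11:23 AM→11:30 AM, out 6:35 PM→6:30 PM; 7 h 0 min
Thu: in 7:28 AM→7:30 AM, out 4:17 PM→4:30 PM; 9 h 0 min − 20 min = 8 h 40 min
Total credited: 15 h 40 min.

15.67 hours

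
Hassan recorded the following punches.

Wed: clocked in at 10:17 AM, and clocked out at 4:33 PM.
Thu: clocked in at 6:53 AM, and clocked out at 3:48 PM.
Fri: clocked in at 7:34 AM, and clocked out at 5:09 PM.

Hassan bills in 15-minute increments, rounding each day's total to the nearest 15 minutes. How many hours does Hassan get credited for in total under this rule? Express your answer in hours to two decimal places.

Wed: 10:17 AM–4:33 PM = 6 h 16 min → rounds to 6 h 15 min
Thu: 6:53 AM–3:48 PM = 8 h 55 min → rounds to 9 h 0 min
Fri: 7:34 AM–5:09 PM = 9 h 35 min → rounds to 9 h 30 min
Total credited: 24 h 45 min.

24.75 hours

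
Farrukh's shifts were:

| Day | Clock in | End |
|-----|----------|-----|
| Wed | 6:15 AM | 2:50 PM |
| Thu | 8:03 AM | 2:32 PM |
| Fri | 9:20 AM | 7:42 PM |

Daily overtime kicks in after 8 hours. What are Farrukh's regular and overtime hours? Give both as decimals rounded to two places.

Wed: 6:15 AM–2:50 PM = 8 h 35 min
Thu: 8:03 AM–2:32 PM = 6 h 29 min
Fri: 9:20 AM–7:42 PM = 10 h 22 min
Wed reg 8 h 0 min / OT 0 h 35 min; Thu reg 6 h 29 min / OT 0 h 0 min; Fri reg 8 h 0 min / OT 2 h 22 min.
Totals: regular 22 h 29 min, overtime 2 h 57 min.

Regular 22.48 hours, overtime 2.95 hours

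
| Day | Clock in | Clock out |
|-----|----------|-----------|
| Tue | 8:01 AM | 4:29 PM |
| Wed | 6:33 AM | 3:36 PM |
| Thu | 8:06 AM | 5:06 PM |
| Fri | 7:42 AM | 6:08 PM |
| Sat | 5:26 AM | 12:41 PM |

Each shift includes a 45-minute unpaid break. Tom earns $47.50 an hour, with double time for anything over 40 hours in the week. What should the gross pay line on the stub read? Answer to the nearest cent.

$1942.75

Tue: 8:01 AM–4:29 PM = 8 h 28 min; less 45 min break → 7 h 43 min
Wed: 6:33 AM–3:36 PM = 9 h 3 min; less 45 min break → 8 h 18 min
Thu: 8:06 AM–5:06 PM = 9 h 0 min; less 45 min break → 8 h 15 min
Fri: 7:42 AM–6:08 PM = 10 h 26 min; less 45 min break → 9 h 41 min
Sat: 5:26 AM–12:41 PM = 7 h 15 min; less 45 min break → 6 h 30 min
Total worked: 40 h 27 min = 2427 min.
Regular 40 h 0 min = 2400 min at $47.50/h; overtime 0 h 27 min = 27 min at $95.00/h.
Pay = (2400 × $47.50 + 27 × $95.00) ÷ 60 = $1942.75.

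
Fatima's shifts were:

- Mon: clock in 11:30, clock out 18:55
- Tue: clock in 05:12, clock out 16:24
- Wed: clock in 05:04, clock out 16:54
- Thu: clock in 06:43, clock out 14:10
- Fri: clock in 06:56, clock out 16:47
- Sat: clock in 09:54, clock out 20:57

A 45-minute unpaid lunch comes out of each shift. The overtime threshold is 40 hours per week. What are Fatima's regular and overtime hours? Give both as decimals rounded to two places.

Regular 40.00 hours, overtime 14.30 hours

Mon: 11:30–18:55 = 7 h 25 min; less 45 min break → 6 h 40 min
Tue: 05:12–16:24 = 11 h 12 min; less 45 min break → 10 h 27 min
Wed: 05:04–16:54 = 11 h 50 min; less 45 min break → 11 h 5 min
Thu: 06:43–14:10 = 7 h 27 min; less 45 min break → 6 h 42 min
Fri: 06:56–16:47 = 9 h 51 min; less 45 min break → 9 h 6 min
Sat: 09:54–20:57 = 11 h 3 min; less 45 min break → 10 h 18 min
Total worked: 54 h 18 min = 54.30 h.
Threshold 40 h → overtime 14 h 18 min, regular 40 h 0 min.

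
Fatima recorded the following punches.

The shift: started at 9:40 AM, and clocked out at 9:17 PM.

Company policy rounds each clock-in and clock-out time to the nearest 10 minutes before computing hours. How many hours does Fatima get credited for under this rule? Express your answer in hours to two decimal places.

11.67 hours

The shift: in 9:40 AM→9:40 AM, out 9:17 PM→9:20 PM; 11 h 40 min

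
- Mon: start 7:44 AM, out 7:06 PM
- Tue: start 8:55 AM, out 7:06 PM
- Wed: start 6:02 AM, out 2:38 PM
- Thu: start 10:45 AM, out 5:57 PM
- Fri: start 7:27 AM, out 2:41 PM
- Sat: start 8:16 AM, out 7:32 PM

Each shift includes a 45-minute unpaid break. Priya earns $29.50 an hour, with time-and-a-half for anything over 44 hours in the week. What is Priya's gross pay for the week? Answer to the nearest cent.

Mon: 7:44 AM–7:06 PM = 11 h 22 min; less 45 min break → 10 h 37 min
Tue: 8:55 AM–7:06 PM = 10 h 11 min; less 45 min break → 9 h 26 min
Wed: 6:02 AM–2:38 PM = 8 h 36 min; less 45 min break → 7 h 51 min
Thu: 10:45 AM–5:57 PM = 7 h 12 min; less 45 min break → 6 h 27 min
Fri: 7:27 AM–2:41 PM = 7 h 14 min; less 45 min break → 6 h 29 min
Sat: 8:16 AM–7:32 PM = 11 h 16 min; less 45 min break → 10 h 31 min
Total worked: 51 h 21 min = 3081 min.
Regular 44 h 0 min = 2640 min at $29.50/h; overtime 7 h 21 min = 441 min at $44.25/h.
Pay = (2640 × $29.50 + 441 × $44.25) ÷ 60 = $1623.24.

$1623.24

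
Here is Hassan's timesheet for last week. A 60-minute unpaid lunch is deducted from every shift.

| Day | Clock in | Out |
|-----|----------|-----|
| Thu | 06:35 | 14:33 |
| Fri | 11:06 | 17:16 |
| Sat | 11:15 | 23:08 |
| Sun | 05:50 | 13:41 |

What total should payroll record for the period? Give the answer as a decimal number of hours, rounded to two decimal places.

29.87 hours

Thu: 06:35–14:33 = 7 h 58 min; less 60 min break → 6 h 58 min
Fri: 11:06–17:16 = 6 h 10 min; less 60 min break → 5 h 10 min
Sat: 11:15–23:08 = 11 h 53 min; less 60 min break → 10 h 53 min
Sun: 05:50–13:41 = 7 h 51 min; less 60 min break → 6 h 51 min
Total: 6 h 58 min + 5 h 10 min + 10 h 53 min + 6 h 51 min = 29 h 52 min.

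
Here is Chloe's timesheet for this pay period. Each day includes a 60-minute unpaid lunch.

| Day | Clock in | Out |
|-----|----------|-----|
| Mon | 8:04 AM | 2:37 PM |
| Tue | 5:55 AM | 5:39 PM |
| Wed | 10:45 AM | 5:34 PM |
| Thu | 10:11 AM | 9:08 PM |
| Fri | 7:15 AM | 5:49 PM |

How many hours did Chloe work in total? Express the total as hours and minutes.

Mon: 8:04 AM–2:37 PM = 6 h 33 min; less 60 min break → 5 h 33 min
Tue: 5:55 AM–5:39 PM = 11 h 44 min; less 60 min break → 10 h 44 min
Wed: 10:45 AM–5:34 PM = 6 h 49 min; less 60 min break → 5 h 49 min
Thu: 10:11 AM–9:08 PM = 10 h 57 min; less 60 min break → 9 h 57 min
Fri: 7:15 AM–5:49 PM = 10 h 34 min; less 60 min break → 9 h 34 min
Total: 5 h 33 min + 10 h 44 min + 5 h 49 min + 9 h 57 min + 9 h 34 min = 41 h 37 min.

41 h 37 min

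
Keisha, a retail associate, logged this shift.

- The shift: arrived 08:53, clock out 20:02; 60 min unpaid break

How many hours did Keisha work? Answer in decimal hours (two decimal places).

The shift: 08:53–20:02 = 11 h 9 min; less 60 min break → 10 h 9 min

10.15 hours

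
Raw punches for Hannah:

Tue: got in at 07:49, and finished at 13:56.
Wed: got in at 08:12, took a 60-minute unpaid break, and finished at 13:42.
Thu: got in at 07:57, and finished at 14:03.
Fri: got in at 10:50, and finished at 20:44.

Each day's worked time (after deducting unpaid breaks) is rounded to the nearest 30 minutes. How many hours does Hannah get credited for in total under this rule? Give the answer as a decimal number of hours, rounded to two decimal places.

Tue: 07:49–13:56 = 6 h 7 min → rounds to 6 h 0 min
Wed: 08:12–13:42 = 5 h 30 min − 60 min = 4 h 30 min → rounds to 4 h 30 min
Thu: 07:57–14:03 = 6 h 6 min → rounds to 6 h 0 min
Fri: 10:50–20:44 = 9 h 54 min → rounds to 10 h 0 min
Total credited: 26 h 30 min.

26.50 hours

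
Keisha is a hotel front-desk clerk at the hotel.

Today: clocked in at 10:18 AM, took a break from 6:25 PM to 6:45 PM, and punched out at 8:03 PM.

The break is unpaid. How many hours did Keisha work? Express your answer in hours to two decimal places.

9.42 hours

Today: 10:18 AM–8:03 PM = 9 h 45 min; less 20 min break → 9 h 25 min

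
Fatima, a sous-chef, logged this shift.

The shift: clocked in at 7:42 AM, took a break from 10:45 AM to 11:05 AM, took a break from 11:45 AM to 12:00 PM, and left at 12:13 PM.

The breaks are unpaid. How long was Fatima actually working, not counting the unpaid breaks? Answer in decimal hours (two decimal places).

The shift: 7:42 AM–12:13 PM = 4 h 31 min; less 35 min break → 3 h 56 min

3.93 hours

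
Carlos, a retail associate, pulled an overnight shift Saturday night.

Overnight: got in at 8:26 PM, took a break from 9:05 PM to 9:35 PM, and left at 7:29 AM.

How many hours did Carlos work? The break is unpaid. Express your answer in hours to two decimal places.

10.55 hours

Overnight: 8:26 PM → midnight = 3 h 34 min; midnight → 7:29 AM = 7 h 29 min; span 11 h 3 min; less 30 min break → 10 h 33 min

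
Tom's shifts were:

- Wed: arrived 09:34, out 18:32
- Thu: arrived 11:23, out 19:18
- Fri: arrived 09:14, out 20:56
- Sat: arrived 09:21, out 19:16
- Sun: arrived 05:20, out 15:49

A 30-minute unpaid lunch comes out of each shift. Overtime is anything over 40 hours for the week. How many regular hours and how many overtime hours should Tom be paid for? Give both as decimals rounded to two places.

Regular 40.00 hours, overtime 6.48 hours

Wed: 09:34–18:32 = 8 h 58 min; less 30 min break → 8 h 28 min
Thu: 11:23–19:18 = 7 h 55 min; less 30 min break → 7 h 25 min
Fri: 09:14–20:56 = 11 h 42 min; less 30 min break → 11 h 12 min
Sat: 09:21–19:16 = 9 h 55 min; less 30 min break → 9 h 25 min
Sun: 05:20–15:49 = 10 h 29 min; less 30 min break → 9 h 59 min
Total worked: 46 h 29 min = 46.48 h.
Threshold 40 h → overtime 6 h 29 min, regular 40 h 0 min.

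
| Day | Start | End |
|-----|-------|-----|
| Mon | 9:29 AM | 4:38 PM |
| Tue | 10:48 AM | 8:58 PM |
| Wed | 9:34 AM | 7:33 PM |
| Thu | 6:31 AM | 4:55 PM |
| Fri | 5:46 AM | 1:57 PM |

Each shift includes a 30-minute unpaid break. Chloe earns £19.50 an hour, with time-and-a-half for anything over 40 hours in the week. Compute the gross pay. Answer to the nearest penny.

£878.96

Mon: 9:29 AM–4:38 PM = 7 h 9 min; less 30 min break → 6 h 39 min
Tue: 10:48 AM–8:58 PM = 10 h 10 min; less 30 min break → 9 h 40 min
Wed: 9:34 AM–7:33 PM = 9 h 59 min; less 30 min break → 9 h 29 min
Thu: 6:31 AM–4:55 PM = 10 h 24 min; less 30 min break → 9 h 54 min
Fri: 5:46 AM–1:57 PM = 8 h 11 min; less 30 min break → 7 h 41 min
Total worked: 43 h 23 min = 2603 min.
Regular 40 h 0 min = 2400 min at £19.50/h; overtime 3 h 23 min = 203 min at £29.25/h.
Pay = (2400 × £19.50 + 203 × £29.25) ÷ 60 = £878.96.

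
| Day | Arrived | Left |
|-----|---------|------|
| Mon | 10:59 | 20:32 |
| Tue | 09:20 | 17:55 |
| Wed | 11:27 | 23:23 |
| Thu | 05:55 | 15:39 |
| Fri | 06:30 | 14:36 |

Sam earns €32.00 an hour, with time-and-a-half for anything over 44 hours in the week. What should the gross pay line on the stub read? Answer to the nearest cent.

Mon: 10:59–20:32 = 9 h 33 min
Tue: 09:20–17:55 = 8 h 35 min
Wed: 11:27–23:23 = 11 h 56 min
Thu: 05:55–15:39 = 9 h 44 min
Fri: 06:30–14:36 = 8 h 6 min
Total worked: 47 h 54 min = 2874 min.
Regular 44 h 0 min = 2640 min at €32.00/h; overtime 3 h 54 min = 234 min at €48.00/h.
Pay = (2640 × €32.00 + 234 × €48.00) ÷ 60 = €1595.20.

€1595.20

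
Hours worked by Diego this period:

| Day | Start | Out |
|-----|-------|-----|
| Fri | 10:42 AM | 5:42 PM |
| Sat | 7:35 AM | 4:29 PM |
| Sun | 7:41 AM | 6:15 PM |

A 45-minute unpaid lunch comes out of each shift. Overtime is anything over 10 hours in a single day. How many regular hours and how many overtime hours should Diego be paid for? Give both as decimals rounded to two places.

Regular 24.22 hours, overtime 0.00 hours

Fri: 10:42 AM–5:42 PM = 7 h 0 min; less 45 min break → 6 h 15 min
Sat: 7:35 AM–4:29 PM = 8 h 54 min; less 45 min break → 8 h 9 min
Sun: 7:41 AM–6:15 PM = 10 h 34 min; less 45 min break → 9 h 49 min
Fri reg 6 h 15 min / OT 0 h 0 min; Sat reg 8 h 9 min / OT 0 h 0 min; Sun reg 9 h 49 min / OT 0 h 0 min.
Totals: regular 24 h 13 min, overtime 0 h 0 min.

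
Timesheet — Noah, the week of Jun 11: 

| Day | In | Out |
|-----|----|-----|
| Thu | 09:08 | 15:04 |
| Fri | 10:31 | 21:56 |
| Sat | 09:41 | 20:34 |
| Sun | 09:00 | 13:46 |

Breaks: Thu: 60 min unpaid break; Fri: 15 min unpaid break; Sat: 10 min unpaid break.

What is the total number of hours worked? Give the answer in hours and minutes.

Thu: 09:08–15:04 = 5 h 56 min; less 60 min break → 4 h 56 min
Fri: 10:31–21:56 = 11 h 25 min; less 15 min break → 11 h 10 min
Sat: 09:41–20:34 = 10 h 53 min; less 10 min break → 10 h 43 min
Sun: 09:00–13:46 = 4 h 46 min
Total: 4 h 56 min + 11 h 10 min + 10 h 43 min + 4 h 46 min = 31 h 35 min.

31 h 35 min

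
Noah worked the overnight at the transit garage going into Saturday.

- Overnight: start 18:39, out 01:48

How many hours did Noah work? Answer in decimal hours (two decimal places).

7.15 hours

Overnight: 18:39 → midnight = 5 h 21 min; midnight → 01:48 = 1 h 48 min; span 7 h 9 min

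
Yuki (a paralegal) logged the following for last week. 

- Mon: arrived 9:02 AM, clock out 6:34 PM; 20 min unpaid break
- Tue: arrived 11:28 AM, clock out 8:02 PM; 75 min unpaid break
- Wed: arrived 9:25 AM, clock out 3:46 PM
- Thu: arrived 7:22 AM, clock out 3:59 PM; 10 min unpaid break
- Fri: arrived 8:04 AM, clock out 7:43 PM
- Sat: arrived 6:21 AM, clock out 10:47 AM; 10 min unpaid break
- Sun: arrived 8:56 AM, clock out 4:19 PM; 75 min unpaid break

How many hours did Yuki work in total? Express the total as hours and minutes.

Mon: 9:02 AM–6:34 PM = 9 h 32 min; less 20 min break → 9 h 12 min
Tue: 11:28 AM–8:02 PM = 8 h 34 min; less 75 min break → 7 h 19 min
Wed: 9:25 AM–3:46 PM = 6 h 21 min
Thu: 7:22 AM–3:59 PM = 8 h 37 min; less 10 min break → 8 h 27 min
Fri: 8:04 AM–7:43 PM = 11 h 39 min
Sat: 6:21 AM–10:47 AM = 4 h 26 min; less 10 min break → 4 h 16 min
Sun: 8:56 AM–4:19 PM = 7 h 23 min; less 75 min break → 6 h 8 min
Total: 9 h 12 min + 7 h 19 min + 6 h 21 min + 8 h 27 min + 11 h 39 min + 4 h 16 min + 6 h 8 min = 53 h 22 min.

53 h 22 min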